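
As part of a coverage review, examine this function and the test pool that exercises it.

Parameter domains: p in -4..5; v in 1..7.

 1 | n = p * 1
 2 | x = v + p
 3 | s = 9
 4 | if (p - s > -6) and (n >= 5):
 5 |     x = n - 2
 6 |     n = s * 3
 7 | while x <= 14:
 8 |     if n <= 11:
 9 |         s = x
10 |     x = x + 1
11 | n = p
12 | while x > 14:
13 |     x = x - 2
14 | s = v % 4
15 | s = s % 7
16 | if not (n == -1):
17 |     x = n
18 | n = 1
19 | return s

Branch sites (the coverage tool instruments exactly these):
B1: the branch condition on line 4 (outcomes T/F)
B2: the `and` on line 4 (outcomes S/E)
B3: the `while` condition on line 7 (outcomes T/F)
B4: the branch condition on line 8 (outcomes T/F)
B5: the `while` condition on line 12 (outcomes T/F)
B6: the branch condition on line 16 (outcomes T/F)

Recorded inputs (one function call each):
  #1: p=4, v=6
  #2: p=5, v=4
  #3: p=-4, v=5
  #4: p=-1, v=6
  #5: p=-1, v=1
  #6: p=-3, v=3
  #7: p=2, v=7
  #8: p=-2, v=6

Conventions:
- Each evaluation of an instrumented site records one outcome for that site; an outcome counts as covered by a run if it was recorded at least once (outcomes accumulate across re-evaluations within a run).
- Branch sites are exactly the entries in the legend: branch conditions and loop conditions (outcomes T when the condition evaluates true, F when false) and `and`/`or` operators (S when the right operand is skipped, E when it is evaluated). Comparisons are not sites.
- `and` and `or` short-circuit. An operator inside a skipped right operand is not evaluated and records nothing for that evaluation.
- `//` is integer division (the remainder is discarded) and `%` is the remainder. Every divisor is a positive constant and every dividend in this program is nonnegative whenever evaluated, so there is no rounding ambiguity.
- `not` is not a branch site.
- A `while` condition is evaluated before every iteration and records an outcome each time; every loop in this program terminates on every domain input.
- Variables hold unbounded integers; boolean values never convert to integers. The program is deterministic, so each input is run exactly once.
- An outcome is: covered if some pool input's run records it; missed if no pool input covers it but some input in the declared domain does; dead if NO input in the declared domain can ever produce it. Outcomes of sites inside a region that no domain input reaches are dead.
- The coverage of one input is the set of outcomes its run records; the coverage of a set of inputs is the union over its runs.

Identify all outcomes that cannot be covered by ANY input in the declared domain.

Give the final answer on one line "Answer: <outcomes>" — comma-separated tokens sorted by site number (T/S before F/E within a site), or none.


sweeping the full domain (70 inputs) for each outcome:
  reachable outcomes have witnesses, e.g. B1=T (e.g. p=5, v=1), B1=F (e.g. p=-4, v=1), B2=S (e.g. p=-4, v=1), B2=E (e.g. p=4, v=1)
Answer: none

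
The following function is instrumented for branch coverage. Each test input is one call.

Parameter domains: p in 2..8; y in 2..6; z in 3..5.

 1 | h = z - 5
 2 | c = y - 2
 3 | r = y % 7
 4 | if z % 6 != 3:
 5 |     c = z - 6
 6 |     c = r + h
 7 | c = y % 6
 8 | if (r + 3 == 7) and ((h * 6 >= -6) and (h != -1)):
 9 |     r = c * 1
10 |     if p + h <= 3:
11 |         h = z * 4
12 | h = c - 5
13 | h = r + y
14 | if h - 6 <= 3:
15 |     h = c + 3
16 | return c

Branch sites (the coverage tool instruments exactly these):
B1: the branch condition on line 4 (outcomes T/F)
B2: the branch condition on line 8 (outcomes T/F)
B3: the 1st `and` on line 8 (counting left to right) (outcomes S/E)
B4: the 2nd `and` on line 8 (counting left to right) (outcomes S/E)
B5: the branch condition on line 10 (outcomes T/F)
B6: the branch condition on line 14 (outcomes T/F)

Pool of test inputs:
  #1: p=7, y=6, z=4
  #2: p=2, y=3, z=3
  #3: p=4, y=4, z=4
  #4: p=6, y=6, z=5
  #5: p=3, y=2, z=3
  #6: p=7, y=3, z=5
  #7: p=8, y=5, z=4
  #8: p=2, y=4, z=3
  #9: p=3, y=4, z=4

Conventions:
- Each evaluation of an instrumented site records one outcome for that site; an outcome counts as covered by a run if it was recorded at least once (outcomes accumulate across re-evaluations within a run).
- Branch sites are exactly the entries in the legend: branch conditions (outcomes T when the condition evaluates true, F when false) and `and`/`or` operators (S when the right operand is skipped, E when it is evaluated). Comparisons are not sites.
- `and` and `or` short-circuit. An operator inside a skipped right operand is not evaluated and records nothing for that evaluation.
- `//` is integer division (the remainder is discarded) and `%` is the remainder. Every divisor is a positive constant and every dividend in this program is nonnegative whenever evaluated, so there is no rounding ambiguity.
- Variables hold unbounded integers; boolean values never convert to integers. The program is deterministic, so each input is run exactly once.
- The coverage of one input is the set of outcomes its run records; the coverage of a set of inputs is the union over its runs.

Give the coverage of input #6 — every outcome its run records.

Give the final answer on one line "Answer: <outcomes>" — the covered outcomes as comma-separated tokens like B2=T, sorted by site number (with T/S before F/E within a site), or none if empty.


Running input #6 (p=7, y=3, z=5), event by event:
  B1->T, B3->S, B2->F, B6->T
collecting distinct outcomes: B1=T, B2=F, B3=S, B6=T
Answer: B1=T, B2=F, B3=S, B6=T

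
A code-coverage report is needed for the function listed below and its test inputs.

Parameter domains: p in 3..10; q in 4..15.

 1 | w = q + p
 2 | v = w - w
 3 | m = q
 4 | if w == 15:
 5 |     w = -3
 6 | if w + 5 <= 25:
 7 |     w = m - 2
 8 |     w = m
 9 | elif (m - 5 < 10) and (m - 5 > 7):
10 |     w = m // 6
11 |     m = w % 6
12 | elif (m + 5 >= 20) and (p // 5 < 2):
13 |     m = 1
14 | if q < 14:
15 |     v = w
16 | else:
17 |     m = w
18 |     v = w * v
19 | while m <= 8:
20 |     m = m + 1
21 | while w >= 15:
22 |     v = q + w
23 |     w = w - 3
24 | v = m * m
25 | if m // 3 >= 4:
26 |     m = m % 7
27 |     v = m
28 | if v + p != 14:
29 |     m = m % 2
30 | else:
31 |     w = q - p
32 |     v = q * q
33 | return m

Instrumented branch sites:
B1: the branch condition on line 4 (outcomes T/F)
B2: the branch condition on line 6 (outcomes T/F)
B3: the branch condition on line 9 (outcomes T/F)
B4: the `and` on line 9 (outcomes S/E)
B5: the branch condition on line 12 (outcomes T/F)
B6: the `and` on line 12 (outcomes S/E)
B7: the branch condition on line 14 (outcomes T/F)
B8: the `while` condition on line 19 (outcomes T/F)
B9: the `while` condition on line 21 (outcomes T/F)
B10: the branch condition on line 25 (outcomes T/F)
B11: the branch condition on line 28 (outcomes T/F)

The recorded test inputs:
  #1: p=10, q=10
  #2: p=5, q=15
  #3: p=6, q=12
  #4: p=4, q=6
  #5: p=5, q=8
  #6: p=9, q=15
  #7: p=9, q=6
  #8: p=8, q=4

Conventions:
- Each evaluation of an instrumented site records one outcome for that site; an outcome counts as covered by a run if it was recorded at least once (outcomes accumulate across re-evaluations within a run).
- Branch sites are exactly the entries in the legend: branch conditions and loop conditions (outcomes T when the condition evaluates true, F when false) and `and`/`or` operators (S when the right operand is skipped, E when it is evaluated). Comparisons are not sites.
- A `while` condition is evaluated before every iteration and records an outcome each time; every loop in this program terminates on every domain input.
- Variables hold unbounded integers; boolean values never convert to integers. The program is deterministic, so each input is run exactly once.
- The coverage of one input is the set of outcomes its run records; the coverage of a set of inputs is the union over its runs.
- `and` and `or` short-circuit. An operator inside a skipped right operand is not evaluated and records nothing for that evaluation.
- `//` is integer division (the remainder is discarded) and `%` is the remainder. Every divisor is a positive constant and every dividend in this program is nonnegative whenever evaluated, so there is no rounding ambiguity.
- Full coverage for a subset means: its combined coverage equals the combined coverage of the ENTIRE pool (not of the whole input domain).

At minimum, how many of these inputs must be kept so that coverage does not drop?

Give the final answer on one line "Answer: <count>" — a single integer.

input #1 (p=10, q=10): covers B1=F, B2=T, B7=T, B8=F, B9=F, B10=F, B11=T
input #2 (p=5, q=15): covers B1=F, B2=T, B7=F, B8=F, B9=T, B9=F, B10=T, B11=T
input #3 (p=6, q=12): covers B1=F, B2=T, B7=T, B8=F, B9=F, B10=T, B11=T
input #4 (p=4, q=6): covers B1=F, B2=T, B7=T, B8=T, B8=F, B9=F, B10=F, B11=T
input #5 (p=5, q=8): covers B1=F, B2=T, B7=T, B8=T, B8=F, B9=F, B10=F, B11=T
input #6 (p=9, q=15): covers B1=F, B2=F, B3=F, B4=S, B5=T, B6=E, B7=F, B8=F, B9=T, B9=F, B10=T, B11=T
input #7 (p=9, q=6): covers B1=T, B2=T, B7=T, B8=T, B8=F, B9=F, B10=F, B11=T
input #8 (p=8, q=4): covers B1=F, B2=T, B7=T, B8=T, B8=F, B9=F, B10=F, B11=T
union over all inputs: B1=T, B1=F, B2=T, B2=F, B3=F, B4=S, B5=T, B6=E, B7=T, B7=F, B8=T, B8=F, B9=T, B9=F, B10=T, B10=F, B11=T (17 outcomes)
every size-1 subset falls short of the 17 outcomes (best: 12/17)
size 2: inputs {6, 7} cover all 17 outcomes, and no lexicographically smaller subset of this size does

Answer: 2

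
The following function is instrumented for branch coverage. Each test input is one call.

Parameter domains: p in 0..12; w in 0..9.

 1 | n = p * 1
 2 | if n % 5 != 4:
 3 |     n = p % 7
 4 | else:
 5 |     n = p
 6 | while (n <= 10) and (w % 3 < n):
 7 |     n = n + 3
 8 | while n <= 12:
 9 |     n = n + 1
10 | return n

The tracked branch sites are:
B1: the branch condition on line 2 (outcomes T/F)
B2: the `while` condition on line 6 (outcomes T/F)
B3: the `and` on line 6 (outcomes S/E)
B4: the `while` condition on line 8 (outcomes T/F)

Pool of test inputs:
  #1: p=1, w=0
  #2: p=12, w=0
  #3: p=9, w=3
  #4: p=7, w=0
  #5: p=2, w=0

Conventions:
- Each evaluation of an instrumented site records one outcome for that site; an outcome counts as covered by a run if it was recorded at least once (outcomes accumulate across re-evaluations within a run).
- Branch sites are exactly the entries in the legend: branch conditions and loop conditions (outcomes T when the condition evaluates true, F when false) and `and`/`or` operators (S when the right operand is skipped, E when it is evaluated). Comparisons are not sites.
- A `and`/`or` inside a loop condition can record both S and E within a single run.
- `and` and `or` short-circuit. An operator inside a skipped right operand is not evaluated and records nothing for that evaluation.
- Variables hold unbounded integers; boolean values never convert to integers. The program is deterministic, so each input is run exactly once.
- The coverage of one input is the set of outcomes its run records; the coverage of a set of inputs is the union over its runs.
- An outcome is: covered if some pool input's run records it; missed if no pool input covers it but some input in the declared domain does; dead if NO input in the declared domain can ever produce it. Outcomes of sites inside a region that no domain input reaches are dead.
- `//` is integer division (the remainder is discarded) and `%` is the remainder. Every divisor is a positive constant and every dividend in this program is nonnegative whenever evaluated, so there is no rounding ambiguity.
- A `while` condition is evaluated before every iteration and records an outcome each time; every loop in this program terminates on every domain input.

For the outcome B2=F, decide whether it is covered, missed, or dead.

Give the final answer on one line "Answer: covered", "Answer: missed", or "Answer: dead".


B2=F is recorded by pool input(s) 1, 2, 3, 4, 5 -> covered
Answer: covered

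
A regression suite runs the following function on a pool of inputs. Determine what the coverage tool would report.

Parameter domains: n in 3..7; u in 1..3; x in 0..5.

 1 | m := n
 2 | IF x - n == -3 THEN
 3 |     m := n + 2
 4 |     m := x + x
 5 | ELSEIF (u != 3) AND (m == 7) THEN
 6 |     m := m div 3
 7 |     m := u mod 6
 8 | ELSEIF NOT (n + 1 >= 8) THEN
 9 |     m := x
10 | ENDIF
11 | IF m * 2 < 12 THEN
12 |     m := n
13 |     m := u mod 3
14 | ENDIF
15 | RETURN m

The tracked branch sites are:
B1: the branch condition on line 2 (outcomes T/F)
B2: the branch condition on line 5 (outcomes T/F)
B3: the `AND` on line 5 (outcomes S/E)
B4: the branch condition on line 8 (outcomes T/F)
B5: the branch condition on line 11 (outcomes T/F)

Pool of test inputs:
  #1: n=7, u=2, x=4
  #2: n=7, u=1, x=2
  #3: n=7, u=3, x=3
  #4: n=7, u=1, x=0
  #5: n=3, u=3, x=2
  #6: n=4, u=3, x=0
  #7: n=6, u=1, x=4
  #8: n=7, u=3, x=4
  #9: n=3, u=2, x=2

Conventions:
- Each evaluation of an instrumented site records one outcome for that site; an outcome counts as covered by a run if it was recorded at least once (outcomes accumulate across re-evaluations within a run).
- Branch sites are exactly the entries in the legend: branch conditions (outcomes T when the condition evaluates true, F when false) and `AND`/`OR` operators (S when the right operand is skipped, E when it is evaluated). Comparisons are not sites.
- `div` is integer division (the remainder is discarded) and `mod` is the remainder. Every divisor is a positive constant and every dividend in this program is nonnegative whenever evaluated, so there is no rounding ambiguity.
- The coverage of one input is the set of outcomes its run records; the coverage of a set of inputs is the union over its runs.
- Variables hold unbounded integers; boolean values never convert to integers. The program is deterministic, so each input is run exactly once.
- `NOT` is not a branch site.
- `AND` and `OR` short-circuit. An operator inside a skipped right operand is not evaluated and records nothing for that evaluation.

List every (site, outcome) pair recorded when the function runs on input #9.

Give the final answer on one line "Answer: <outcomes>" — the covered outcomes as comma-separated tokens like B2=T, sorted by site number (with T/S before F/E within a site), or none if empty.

Tracing the run of input #9 (n=3, u=2, x=2):
  B1->F, B3->E, B2->F, B4->T, B5->T
collecting distinct outcomes: B1=F, B2=F, B3=E, B4=T, B5=T

Answer: B1=F, B2=F, B3=E, B4=T, B5=T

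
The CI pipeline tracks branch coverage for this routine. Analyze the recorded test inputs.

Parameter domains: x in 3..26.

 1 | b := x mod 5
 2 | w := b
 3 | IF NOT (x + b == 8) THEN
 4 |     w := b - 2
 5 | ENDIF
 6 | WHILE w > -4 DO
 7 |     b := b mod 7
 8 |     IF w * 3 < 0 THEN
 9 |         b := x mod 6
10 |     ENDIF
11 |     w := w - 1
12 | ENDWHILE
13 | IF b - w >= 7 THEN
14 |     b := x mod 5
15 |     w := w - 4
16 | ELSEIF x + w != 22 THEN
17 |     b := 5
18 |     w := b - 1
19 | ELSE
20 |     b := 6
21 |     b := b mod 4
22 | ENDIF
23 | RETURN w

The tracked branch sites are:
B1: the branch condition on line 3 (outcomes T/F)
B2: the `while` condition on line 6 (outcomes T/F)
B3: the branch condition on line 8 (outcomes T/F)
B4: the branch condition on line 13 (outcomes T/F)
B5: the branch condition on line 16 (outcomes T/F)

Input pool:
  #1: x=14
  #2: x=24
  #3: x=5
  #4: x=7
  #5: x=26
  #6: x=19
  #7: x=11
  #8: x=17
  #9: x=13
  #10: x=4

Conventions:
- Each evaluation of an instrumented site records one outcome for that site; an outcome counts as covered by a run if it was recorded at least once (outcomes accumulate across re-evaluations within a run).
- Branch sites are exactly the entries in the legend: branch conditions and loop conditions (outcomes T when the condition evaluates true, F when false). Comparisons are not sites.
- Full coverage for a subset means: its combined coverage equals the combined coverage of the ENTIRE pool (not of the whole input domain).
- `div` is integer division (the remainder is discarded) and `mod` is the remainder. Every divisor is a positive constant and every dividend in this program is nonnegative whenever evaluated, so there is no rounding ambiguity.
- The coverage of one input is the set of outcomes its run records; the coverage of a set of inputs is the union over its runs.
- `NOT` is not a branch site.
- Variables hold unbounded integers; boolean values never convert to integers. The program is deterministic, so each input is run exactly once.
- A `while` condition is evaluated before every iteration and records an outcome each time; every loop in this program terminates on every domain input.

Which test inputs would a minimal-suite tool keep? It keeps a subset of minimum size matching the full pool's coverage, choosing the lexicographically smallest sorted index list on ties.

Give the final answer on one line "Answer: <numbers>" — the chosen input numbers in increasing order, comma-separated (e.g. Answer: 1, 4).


test 1 (x=14) fires B1->T, B2->T, B3->F, B2->T, B3->F, B2->T, B3->F, B2->T, B3->T, B2->T, B3->T, B2->T, B3->T, B2->F, ...; hits B1=T, B2=T, B2=F, B3=T, B3=F, B4=F, B5=T
test 2 (x=24) fires B1->T, B2->T, B3->F, B2->T, B3->F, B2->T, B3->F, B2->T, B3->T, B2->T, B3->T, B2->T, B3->T, B2->F, ...; hits B1=T, B2=T, B2=F, B3=T, B3=F, B4=F, B5=T
test 3 (x=5) fires B1->T, B2->T, B3->T, B2->T, B3->T, B2->F, B4->T; hits B1=T, B2=T, B2=F, B3=T, B4=T
test 4 (x=7) fires B1->T, B2->T, B3->F, B2->T, B3->T, B2->T, B3->T, B2->T, B3->T, B2->F, B4->F, B5->T; hits B1=T, B2=T, B2=F, B3=T, B3=F, B4=F, B5=T
test 5 (x=26) fires B1->T, B2->T, B3->T, B2->T, B3->T, B2->T, B3->T, B2->F, B4->F, B5->F; hits B1=T, B2=T, B2=F, B3=T, B4=F, B5=F
test 6 (x=19) fires B1->T, B2->T, B3->F, B2->T, B3->F, B2->T, B3->F, B2->T, B3->T, B2->T, B3->T, B2->T, B3->T, B2->F, ...; hits B1=T, B2=T, B2=F, B3=T, B3=F, B4=F, B5=T
test 7 (x=11) fires B1->T, B2->T, B3->T, B2->T, B3->T, B2->T, B3->T, B2->F, B4->T; hits B1=T, B2=T, B2=F, B3=T, B4=T
test 8 (x=17) fires B1->T, B2->T, B3->F, B2->T, B3->T, B2->T, B3->T, B2->T, B3->T, B2->F, B4->T; hits B1=T, B2=T, B2=F, B3=T, B3=F, B4=T
test 9 (x=13) fires B1->T, B2->T, B3->F, B2->T, B3->F, B2->T, B3->T, B2->T, B3->T, B2->T, B3->T, B2->F, B4->F, B5->T; hits B1=T, B2=T, B2=F, B3=T, B3=F, B4=F, B5=T
test 10 (x=4) fires B1->F, B2->T, B3->F, B2->T, B3->F, B2->T, B3->F, B2->T, B3->F, B2->T, B3->F, B2->T, B3->T, B2->T, ...; hits B1=F, B2=T, B2=F, B3=T, B3=F, B4=T
union over all inputs: B1=T, B1=F, B2=T, B2=F, B3=T, B3=F, B4=T, B4=F, B5=T, B5=F (10 outcomes)
no size-1 subset reaches all 10 outcomes (best union: 7/10)
no size-2 subset reaches all 10 outcomes (best union: 9/10)
inputs {1, 5, 10} (size 3) cover everything; no size-3 subset with a lexicographically smaller index list covers all 10
Answer: 1, 5, 10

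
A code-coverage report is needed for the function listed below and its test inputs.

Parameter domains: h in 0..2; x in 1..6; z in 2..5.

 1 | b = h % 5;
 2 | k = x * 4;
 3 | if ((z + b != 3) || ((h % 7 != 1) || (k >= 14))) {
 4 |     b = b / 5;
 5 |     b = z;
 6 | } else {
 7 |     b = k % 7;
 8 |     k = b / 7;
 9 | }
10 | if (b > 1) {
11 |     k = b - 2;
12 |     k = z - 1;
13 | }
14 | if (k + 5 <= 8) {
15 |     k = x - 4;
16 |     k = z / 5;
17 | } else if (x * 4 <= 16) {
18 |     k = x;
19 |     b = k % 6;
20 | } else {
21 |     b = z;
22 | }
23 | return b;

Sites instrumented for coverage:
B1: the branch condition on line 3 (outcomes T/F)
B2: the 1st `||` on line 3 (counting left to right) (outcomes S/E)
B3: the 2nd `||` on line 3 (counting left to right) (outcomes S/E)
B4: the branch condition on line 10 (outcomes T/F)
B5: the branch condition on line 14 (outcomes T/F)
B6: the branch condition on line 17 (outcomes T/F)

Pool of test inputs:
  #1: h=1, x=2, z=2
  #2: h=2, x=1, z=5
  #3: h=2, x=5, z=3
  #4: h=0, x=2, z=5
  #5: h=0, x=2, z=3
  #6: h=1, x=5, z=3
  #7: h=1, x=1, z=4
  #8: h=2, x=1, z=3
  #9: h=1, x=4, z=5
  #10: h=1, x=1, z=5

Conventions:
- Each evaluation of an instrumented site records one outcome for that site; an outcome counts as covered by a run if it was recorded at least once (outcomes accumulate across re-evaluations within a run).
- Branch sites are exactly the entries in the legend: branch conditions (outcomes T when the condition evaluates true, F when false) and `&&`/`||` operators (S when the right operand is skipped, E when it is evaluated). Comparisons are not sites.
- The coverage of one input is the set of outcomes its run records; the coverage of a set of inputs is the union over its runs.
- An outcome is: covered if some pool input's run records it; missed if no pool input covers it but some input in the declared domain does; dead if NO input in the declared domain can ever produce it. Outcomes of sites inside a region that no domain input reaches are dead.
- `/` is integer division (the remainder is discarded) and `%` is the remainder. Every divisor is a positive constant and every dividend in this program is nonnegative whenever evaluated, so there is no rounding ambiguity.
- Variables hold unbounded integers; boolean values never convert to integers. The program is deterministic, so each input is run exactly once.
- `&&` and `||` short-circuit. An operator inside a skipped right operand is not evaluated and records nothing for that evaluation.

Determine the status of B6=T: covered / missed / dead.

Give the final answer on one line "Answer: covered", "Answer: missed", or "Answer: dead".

B6=T is recorded by pool input(s) 2, 4, 9, 10 -> covered

Answer: covered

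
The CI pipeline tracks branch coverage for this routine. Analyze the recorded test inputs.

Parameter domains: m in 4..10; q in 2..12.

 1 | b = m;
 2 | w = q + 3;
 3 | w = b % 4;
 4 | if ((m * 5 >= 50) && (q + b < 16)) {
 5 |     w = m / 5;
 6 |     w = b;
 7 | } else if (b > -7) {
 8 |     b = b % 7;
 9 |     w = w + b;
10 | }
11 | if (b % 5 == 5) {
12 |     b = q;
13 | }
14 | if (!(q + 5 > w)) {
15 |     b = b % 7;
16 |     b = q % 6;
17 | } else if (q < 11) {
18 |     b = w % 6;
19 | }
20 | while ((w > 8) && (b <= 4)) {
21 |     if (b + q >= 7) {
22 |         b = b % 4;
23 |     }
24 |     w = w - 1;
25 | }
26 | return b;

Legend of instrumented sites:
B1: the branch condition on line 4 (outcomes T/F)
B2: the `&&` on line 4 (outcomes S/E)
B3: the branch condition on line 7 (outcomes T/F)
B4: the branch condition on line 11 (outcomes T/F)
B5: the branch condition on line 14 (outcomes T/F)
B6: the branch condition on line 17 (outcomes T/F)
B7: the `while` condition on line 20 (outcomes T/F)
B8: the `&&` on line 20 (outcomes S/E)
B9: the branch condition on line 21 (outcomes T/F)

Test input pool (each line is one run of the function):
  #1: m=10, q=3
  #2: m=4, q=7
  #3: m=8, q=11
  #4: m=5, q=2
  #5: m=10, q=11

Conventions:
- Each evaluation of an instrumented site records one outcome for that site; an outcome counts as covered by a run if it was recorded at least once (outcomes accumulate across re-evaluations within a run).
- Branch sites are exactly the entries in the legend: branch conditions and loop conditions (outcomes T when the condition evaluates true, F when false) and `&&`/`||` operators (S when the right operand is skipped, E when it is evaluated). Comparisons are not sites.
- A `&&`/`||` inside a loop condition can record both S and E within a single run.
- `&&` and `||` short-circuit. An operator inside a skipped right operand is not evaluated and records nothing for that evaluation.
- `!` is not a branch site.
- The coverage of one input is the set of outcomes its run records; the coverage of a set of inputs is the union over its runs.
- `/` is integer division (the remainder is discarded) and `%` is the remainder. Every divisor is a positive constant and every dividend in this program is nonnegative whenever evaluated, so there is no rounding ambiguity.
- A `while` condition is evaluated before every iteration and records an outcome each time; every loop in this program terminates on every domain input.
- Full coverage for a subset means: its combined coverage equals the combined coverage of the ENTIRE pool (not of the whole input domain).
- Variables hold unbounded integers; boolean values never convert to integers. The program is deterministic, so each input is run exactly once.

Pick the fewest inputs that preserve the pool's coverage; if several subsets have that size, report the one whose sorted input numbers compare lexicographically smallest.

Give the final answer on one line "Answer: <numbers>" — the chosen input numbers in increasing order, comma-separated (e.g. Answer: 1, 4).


run #1 (m=10, q=3) runs B2->E, B1->T, B4->F, B5->T, B8->E, B7->T, B9->F, B8->E, B7->T, B9->F, B8->S, B7->F; records B1=T, B2=E, B4=F, B5=T, B7=T, B7=F, B8=S, B8=E, B9=F
run #2 (m=4, q=7) runs B2->S, B1->F, B3->T, B4->F, B5->F, B6->T, B8->S, B7->F; records B1=F, B2=S, B3=T, B4=F, B5=F, B6=T, B7=F, B8=S
run #3 (m=8, q=11) runs B2->S, B1->F, B3->T, B4->F, B5->F, B6->F, B8->S, B7->F; records B1=F, B2=S, B3=T, B4=F, B5=F, B6=F, B7=F, B8=S
run #4 (m=5, q=2) runs B2->S, B1->F, B3->T, B4->F, B5->F, B6->T, B8->S, B7->F; records B1=F, B2=S, B3=T, B4=F, B5=F, B6=T, B7=F, B8=S
run #5 (m=10, q=11) runs B2->E, B1->F, B3->T, B4->F, B5->F, B6->F, B8->S, B7->F; records B1=F, B2=E, B3=T, B4=F, B5=F, B6=F, B7=F, B8=S
pool-wide coverage (15 outcomes): B1=T, B1=F, B2=S, B2=E, B3=T, B4=F, B5=T, B5=F, B6=T, B6=F, B7=T, B7=F, B8=S, B8=E, B9=F
every size-1 subset falls short of the 15 outcomes (best: 9/15)
every size-2 subset falls short of the 15 outcomes (best: 14/15)
the canonical winner is {1, 2, 3}: size 3, full 15-outcome coverage, earliest index list among size-3 covers
Answer: 1, 2, 3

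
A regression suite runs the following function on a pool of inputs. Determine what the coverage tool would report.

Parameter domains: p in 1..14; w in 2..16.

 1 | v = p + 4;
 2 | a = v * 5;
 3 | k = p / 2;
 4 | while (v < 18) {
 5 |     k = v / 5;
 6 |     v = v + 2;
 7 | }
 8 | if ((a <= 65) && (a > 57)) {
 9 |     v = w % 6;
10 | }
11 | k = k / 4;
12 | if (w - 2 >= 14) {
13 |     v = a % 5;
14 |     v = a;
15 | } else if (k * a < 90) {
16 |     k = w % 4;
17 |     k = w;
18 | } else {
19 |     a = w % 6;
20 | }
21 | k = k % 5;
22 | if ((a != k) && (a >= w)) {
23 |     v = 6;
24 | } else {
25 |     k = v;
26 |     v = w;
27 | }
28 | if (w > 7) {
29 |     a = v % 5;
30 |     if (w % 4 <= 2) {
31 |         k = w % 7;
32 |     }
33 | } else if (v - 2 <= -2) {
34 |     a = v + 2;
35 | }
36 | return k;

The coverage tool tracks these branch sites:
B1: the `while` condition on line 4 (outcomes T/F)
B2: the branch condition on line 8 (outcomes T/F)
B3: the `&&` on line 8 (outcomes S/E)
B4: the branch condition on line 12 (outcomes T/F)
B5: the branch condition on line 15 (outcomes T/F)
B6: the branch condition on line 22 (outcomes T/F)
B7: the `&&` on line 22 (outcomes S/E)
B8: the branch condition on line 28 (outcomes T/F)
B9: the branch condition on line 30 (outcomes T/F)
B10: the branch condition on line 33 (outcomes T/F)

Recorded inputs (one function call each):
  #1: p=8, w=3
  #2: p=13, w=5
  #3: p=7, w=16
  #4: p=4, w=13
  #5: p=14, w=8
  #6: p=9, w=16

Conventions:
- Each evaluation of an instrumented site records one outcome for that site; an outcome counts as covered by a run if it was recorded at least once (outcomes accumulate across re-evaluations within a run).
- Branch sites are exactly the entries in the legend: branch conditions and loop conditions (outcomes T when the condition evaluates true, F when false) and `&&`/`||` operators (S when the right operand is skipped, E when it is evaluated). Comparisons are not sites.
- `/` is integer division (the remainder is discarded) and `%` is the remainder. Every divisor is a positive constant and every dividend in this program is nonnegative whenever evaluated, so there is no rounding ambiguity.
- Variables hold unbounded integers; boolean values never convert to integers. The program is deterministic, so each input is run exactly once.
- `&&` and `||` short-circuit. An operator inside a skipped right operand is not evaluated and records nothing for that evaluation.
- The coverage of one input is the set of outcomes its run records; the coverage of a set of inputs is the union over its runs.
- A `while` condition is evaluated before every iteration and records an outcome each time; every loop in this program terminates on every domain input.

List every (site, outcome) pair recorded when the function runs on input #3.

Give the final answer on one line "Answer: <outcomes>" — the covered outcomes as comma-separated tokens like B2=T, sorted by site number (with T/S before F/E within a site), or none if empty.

Running input #3 (p=7, w=16), event by event:
  B1->T, B1->T, B1->T, B1->T, B1->F, B3->E, B2->F, B4->T, B7->E, B6->T
  B8->T, B9->T
as a set, this run covers: B1=T, B1=F, B2=F, B3=E, B4=T, B6=T, B7=E, B8=T, B9=T

Answer: B1=T, B1=F, B2=F, B3=E, B4=T, B6=T, B7=E, B8=T, B9=T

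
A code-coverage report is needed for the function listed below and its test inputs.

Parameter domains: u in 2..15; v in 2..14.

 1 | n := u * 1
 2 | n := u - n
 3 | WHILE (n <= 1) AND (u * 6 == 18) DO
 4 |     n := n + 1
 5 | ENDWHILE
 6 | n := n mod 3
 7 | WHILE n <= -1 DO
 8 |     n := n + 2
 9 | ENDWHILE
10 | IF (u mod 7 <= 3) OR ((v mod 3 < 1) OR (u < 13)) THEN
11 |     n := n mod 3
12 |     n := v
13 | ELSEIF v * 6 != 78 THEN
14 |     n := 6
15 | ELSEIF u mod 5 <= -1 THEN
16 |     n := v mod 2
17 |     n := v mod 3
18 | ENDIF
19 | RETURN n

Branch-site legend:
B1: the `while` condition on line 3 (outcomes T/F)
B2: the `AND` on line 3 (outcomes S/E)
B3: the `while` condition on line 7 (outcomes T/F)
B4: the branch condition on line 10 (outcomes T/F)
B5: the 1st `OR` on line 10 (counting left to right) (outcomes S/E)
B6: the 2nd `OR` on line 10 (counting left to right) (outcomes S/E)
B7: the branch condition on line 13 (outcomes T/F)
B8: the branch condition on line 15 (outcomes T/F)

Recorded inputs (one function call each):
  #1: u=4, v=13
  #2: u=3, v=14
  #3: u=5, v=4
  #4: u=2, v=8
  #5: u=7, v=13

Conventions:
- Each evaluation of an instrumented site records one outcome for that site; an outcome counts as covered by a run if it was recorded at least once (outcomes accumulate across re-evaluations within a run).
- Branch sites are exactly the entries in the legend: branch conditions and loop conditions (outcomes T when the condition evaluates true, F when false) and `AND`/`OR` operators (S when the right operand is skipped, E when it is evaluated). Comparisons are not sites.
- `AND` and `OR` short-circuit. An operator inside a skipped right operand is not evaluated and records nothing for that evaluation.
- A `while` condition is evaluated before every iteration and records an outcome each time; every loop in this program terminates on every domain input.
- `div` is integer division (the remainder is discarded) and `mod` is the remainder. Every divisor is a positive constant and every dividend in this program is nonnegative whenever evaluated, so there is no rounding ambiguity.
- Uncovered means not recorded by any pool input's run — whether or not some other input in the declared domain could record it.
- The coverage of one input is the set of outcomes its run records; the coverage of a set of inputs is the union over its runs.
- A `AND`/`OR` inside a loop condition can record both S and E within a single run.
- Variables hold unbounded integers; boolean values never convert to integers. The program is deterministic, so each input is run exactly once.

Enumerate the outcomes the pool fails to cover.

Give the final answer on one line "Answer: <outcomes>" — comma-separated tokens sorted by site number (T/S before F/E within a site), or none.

input #1 (u=4, v=13): events B2->E, B1->F, B3->F, B5->E, B6->E, B4->T; covers B1=F, B2=E, B3=F, B4=T, B5=E, B6=E
input #2 (u=3, v=14): events B2->E, B1->T, B2->E, B1->T, B2->S, B1->F, B3->F, B5->S, B4->T; covers B1=T, B1=F, B2=S, B2=E, B3=F, B4=T, B5=S
input #3 (u=5, v=4): events B2->E, B1->F, B3->F, B5->E, B6->E, B4->T; covers B1=F, B2=E, B3=F, B4=T, B5=E, B6=E
input #4 (u=2, v=8): events B2->E, B1->F, B3->F, B5->S, B4->T; covers B1=F, B2=E, B3=F, B4=T, B5=S
input #5 (u=7, v=13): events B2->E, B1->F, B3->F, B5->S, B4->T; covers B1=F, B2=E, B3=F, B4=T, B5=S
union over the pool: B1=T, B1=F, B2=S, B2=E, B3=F, B4=T, B5=S, B5=E, B6=E
uncovered (7 of 16): B3=T, B4=F, B6=S, B7=T, B7=F, B8=T, B8=F

Answer: B3=T, B4=F, B6=S, B7=T, B7=F, B8=T, B8=F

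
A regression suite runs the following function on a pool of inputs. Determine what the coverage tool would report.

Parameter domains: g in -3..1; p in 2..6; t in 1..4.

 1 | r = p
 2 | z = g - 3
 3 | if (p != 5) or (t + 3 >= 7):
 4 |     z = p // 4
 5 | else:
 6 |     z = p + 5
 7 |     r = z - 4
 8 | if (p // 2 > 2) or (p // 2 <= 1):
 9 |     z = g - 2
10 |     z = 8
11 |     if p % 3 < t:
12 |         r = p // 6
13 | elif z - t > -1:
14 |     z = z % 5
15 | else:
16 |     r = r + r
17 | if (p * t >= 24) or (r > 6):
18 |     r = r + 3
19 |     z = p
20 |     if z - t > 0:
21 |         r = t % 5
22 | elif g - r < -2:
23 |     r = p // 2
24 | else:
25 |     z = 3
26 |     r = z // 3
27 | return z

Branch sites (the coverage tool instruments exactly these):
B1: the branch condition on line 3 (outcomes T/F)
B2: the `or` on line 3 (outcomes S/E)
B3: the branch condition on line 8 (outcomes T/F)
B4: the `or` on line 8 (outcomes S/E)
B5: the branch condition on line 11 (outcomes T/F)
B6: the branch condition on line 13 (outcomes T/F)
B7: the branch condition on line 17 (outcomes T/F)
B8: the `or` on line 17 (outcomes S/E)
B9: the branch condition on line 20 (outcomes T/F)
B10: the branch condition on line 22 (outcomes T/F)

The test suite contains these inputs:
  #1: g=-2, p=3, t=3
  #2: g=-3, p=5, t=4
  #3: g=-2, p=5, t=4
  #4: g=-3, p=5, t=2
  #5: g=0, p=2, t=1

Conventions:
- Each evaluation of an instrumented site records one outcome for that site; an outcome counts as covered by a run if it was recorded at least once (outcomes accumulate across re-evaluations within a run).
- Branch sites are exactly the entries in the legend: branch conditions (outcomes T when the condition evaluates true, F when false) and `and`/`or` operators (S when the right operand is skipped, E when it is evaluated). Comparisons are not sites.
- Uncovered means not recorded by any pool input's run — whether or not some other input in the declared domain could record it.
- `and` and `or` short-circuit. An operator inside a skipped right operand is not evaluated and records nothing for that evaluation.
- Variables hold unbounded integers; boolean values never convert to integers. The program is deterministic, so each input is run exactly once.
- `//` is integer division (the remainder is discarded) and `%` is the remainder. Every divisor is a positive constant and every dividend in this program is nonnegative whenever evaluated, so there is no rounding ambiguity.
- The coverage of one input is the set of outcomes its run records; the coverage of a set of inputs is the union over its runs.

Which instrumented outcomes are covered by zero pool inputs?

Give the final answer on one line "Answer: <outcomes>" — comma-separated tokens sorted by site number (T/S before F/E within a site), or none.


test 1 (g=-2, p=3, t=3) hits B1=T, B2=S, B3=T, B4=E, B5=T, B7=F, B8=E, B10=F
test 2 (g=-3, p=5, t=4) hits B1=T, B2=E, B3=F, B4=E, B6=F, B7=T, B8=E, B9=T
test 3 (g=-2, p=5, t=4) hits B1=T, B2=E, B3=F, B4=E, B6=F, B7=T, B8=E, B9=T
test 4 (g=-3, p=5, t=2) hits B1=F, B2=E, B3=F, B4=E, B6=T, B7=F, B8=E, B10=T
test 5 (g=0, p=2, t=1) hits B1=T, B2=S, B3=T, B4=E, B5=F, B7=F, B8=E, B10=F
union over the pool: B1=T, B1=F, B2=S, B2=E, B3=T, B3=F, B4=E, B5=T, B5=F, B6=T, B6=F, B7=T, B7=F, B8=E, B9=T, B10=T, B10=F
uncovered (3 of 20): B4=S, B8=S, B9=F
Answer: B4=S, B8=S, B9=F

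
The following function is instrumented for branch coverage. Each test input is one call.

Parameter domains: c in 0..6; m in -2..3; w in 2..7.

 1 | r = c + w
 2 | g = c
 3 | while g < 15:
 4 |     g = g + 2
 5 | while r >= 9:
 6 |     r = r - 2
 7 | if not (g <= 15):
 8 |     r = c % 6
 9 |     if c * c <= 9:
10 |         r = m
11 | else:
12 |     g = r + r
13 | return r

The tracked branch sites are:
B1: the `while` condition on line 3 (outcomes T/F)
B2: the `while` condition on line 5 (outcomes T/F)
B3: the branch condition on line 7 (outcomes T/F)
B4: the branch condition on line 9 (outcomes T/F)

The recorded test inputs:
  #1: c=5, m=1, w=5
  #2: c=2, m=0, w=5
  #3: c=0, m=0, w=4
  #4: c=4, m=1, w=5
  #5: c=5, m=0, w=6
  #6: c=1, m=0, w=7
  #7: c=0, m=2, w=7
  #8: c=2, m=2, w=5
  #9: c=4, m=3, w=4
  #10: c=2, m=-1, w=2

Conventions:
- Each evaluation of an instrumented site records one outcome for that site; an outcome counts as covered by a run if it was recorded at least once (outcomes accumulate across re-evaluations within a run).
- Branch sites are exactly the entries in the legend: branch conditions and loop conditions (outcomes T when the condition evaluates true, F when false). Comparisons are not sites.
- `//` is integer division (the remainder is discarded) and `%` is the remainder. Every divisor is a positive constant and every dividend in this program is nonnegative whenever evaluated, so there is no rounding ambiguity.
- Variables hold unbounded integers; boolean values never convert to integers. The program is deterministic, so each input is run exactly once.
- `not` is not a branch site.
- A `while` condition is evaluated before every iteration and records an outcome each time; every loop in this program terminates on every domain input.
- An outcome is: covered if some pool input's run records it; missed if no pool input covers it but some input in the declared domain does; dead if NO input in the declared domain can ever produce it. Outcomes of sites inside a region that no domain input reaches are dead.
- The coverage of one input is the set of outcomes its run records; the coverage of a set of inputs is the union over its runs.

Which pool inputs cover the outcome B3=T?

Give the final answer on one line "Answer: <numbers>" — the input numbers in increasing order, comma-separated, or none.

input #1 (c=5, m=1, w=5): does not record B3=T
input #2 (c=2, m=0, w=5): records B3=T
input #3 (c=0, m=0, w=4): records B3=T
input #4 (c=4, m=1, w=5): records B3=T
input #5 (c=5, m=0, w=6): does not record B3=T
input #6 (c=1, m=0, w=7): does not record B3=T
input #7 (c=0, m=2, w=7): records B3=T
input #8 (c=2, m=2, w=5): records B3=T
input #9 (c=4, m=3, w=4): records B3=T
input #10 (c=2, m=-1, w=2): records B3=T

Answer: 2, 3, 4, 7, 8, 9, 10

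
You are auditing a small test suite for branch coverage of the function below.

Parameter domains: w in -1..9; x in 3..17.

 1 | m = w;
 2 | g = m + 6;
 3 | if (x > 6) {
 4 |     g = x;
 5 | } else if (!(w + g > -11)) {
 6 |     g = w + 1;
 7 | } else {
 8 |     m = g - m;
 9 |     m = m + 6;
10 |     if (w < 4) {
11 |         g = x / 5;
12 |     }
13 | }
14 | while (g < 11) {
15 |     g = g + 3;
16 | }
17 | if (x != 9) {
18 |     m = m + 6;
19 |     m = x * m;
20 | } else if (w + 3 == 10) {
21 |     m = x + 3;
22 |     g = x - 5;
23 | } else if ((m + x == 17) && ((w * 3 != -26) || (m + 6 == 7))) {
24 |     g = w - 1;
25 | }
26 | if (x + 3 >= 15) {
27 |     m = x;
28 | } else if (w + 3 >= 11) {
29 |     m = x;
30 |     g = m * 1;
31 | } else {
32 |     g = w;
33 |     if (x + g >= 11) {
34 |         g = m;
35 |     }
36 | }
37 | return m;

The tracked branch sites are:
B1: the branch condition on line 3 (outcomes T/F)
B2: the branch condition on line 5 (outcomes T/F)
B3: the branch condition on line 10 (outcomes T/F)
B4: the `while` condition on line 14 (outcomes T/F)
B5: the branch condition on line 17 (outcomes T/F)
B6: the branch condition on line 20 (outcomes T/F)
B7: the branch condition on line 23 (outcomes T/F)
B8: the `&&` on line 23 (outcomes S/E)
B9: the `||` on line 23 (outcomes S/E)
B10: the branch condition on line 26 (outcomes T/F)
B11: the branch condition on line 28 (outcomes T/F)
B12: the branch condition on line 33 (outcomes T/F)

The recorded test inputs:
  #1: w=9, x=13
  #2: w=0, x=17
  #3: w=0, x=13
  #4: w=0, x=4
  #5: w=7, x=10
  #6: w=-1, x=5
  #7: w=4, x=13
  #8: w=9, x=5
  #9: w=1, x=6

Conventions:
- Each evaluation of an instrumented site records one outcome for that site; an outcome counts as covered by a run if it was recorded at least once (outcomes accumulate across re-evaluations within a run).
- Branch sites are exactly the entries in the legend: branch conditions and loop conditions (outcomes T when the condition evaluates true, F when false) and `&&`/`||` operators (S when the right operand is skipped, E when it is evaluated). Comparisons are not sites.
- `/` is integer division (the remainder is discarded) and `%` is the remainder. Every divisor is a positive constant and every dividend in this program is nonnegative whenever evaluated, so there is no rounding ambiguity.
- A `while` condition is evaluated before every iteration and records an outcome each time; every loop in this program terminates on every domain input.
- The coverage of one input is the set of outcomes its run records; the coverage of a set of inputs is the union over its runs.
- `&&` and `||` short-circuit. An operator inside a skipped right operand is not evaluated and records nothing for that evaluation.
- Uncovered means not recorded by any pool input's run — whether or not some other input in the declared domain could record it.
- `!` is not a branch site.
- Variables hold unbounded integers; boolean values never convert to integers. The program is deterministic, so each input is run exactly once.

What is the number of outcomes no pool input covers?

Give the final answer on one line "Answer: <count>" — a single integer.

test 1 (w=9, x=13) hits B1=T, B4=F, B5=T, B10=T
test 2 (w=0, x=17) hits B1=T, B4=F, B5=T, B10=T
test 3 (w=0, x=13) hits B1=T, B4=F, B5=T, B10=T
test 4 (w=0, x=4) hits B1=F, B2=F, B3=T, B4=T, B4=F, B5=T, B10=F, B11=F, B12=F
test 5 (w=7, x=10) hits B1=T, B4=T, B4=F, B5=T, B10=F, B11=F, B12=T
test 6 (w=-1, x=5) hits B1=F, B2=F, B3=T, B4=T, B4=F, B5=T, B10=F, B11=F, B12=F
test 7 (w=4, x=13) hits B1=T, B4=F, B5=T, B10=T
test 8 (w=9, x=5) hits B1=F, B2=F, B3=F, B4=F, B5=T, B10=F, B11=T
test 9 (w=1, x=6) hits B1=F, B2=F, B3=T, B4=T, B4=F, B5=T, B10=F, B11=F, B12=F
union over the pool: B1=T, B1=F, B2=F, B3=T, B3=F, B4=T, B4=F, B5=T, B10=T, B10=F, B11=T, B11=F, B12=T, B12=F
uncovered (10 of 24): B2=T, B5=F, B6=T, B6=F, B7=T, B7=F, B8=S, B8=E, B9=S, B9=E

Answer: 10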